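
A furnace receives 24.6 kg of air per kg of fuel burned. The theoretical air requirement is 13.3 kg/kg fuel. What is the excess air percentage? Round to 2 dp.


Excess air = actual - stoichiometric = 24.6 - 13.3 = 11.30 kg/kg fuel
Excess air % = (excess / stoich) * 100 = (11.30 / 13.3) * 100 = 84.96%


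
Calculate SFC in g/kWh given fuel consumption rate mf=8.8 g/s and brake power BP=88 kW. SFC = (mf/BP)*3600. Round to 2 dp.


SFC = (mf / BP) * 3600
Rate = 8.8 / 88 = 0.100000 g/(s*kW)
SFC = 0.100000 * 3600 = 360.00 g/kWh


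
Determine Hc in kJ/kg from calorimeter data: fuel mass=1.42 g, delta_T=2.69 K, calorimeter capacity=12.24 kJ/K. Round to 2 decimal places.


Hc = C_cal * delta_T / m_fuel
Q_released = 12.24 * 2.69 = 32.9256 kJ
m_fuel = 1.42 g = 1.42/1000 kg = 0.001420 kg
Hc = 32.9256 / 0.001420 = 23187.04 kJ/kg


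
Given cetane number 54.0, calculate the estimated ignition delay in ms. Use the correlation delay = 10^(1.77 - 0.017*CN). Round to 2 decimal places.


delay = 10^(1.77 - 0.017*CN)
Exponent = 1.77 - 0.017*54.0 = 0.8520
delay = 10^0.8520 = 7.11 ms


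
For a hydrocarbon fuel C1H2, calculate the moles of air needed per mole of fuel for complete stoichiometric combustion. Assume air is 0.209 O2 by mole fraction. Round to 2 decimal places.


Balanced combustion: C1H2 + 1.5 O2 -> 1 CO2 + 1 H2O
O2 needed = C + H/4 = 1 + 2/4 = 1.50 moles
Air moles = O2 / 0.209 = 1.50 / 0.209 = 7.18 moles air


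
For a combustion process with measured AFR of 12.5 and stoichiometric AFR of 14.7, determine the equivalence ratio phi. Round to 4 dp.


phi = AFR_stoich / AFR_actual
phi = 14.7 / 12.5 = 1.1760


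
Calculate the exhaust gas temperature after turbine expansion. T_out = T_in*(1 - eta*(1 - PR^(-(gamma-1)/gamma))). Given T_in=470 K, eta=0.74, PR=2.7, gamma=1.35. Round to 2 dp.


T_out = T_in * (1 - eta * (1 - PR^(-(gamma-1)/gamma)))
Exponent = -(1.35-1)/1.35 = -0.25925926
PR^exp = 2.7^(-0.25925926) = 0.77297411
Factor = 1 - 0.74*(1 - 0.77297411) = 0.83200084
T_out = 470 * 0.83200084 = 391.04 K


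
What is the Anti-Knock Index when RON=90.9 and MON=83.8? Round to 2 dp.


AKI = (RON + MON) / 2
AKI = (90.9 + 83.8) / 2
AKI = 174.7 / 2 = 87.35


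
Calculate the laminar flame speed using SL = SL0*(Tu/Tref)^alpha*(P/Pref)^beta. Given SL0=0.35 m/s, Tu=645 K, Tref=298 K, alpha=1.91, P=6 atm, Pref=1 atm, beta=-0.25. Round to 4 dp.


SL = SL0 * (Tu/Tref)^alpha * (P/Pref)^beta
T ratio = 645/298 = 2.16442953
(T ratio)^alpha = 2.16442953^1.91 = 4.370247
(P/Pref)^beta = 6^(-0.25) = 0.638943
SL = 0.35 * 4.370247 * 0.638943 = 0.9773 m/s


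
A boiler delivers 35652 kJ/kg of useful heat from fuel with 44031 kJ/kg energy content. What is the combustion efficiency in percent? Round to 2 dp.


Efficiency = (Q_useful / Q_fuel) * 100
Efficiency = (35652 / 44031) * 100
Efficiency = 0.8097 * 100 = 80.97%


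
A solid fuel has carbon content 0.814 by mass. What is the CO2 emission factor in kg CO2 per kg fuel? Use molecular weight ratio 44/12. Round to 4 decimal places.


EF = C_frac * (M_CO2 / M_C)
EF = 0.814 * (44/12)
EF = 0.814 * 3.666667 = 2.9847 kg_CO2/kg_fuel


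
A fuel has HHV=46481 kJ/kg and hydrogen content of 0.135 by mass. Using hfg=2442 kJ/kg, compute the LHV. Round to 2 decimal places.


LHV = HHV - hfg * 9 * H
Water correction = 2442 * 9 * 0.135 = 2967.030 kJ/kg
LHV = 46481 - 2967.030 = 43513.97 kJ/kg


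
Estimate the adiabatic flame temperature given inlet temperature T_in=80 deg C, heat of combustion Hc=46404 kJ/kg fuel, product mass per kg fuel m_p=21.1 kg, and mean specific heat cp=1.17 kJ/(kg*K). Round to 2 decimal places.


T_ad = T_in + Hc / (m_p * cp)
Denominator = 21.1 * 1.17 = 24.6870
Temperature rise = 46404 / 24.6870 = 1879.69 K
T_ad = 80 + 1879.69 = 1959.69 deg C


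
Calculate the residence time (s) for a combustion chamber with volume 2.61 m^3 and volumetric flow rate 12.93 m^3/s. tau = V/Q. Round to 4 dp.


tau = V / Q_flow
tau = 2.61 / 12.93 = 0.2019 s


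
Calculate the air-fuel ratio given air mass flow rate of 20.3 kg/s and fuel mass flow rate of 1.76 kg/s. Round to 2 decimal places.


AFR = m_air / m_fuel
AFR = 20.3 / 1.76 = 11.53


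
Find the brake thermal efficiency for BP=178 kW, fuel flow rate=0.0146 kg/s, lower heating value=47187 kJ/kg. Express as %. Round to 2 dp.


eta_BTE = (BP / (mf * LHV)) * 100
Denominator = 0.0146 * 47187 = 688.9302 kW
eta_BTE = (178 / 688.9302) * 100 = 25.84%


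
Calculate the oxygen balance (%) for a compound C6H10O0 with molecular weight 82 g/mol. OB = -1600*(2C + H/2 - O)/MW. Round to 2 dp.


OB = -1600 * (2C + H/2 - O) / MW
Inner = 2*6 + 10/2 - 0 = 17.00
OB = -1600 * 17.00 / 82 = -331.71%


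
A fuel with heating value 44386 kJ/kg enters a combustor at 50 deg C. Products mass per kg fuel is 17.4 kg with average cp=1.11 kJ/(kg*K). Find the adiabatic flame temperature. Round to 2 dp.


T_ad = T_in + Hc / (m_p * cp)
Denominator = 17.4 * 1.11 = 19.3140
Temperature rise = 44386 / 19.3140 = 2298.13 K
T_ad = 50 + 2298.13 = 2348.13 deg C


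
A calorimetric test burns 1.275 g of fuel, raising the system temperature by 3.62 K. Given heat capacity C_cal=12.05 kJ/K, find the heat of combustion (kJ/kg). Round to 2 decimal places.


Hc = C_cal * delta_T / m_fuel
Q_released = 12.05 * 3.62 = 43.6210 kJ
m_fuel = 1.275 g = 1.275/1000 kg = 0.001275 kg
Hc = 43.6210 / 0.001275 = 34212.55 kJ/kg


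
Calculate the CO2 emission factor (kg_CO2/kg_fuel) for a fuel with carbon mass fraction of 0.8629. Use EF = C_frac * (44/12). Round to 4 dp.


EF = C_frac * (M_CO2 / M_C)
EF = 0.8629 * (44/12)
EF = 0.8629 * 3.666667 = 3.1640 kg_CO2/kg_fuel


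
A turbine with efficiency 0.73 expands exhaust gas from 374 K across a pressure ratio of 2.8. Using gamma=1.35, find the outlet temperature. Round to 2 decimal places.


T_out = T_in * (1 - eta * (1 - PR^(-(gamma-1)/gamma)))
Exponent = -(1.35-1)/1.35 = -0.25925926
PR^exp = 2.8^(-0.25925926) = 0.76572026
Factor = 1 - 0.73*(1 - 0.76572026) = 0.82897579
T_out = 374 * 0.82897579 = 310.04 K


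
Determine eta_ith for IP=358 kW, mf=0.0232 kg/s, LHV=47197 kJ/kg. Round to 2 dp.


eta_ith = (IP / (mf * LHV)) * 100
Denominator = 0.0232 * 47197 = 1094.9704 kW
eta_ith = (358 / 1094.9704) * 100 = 32.69%


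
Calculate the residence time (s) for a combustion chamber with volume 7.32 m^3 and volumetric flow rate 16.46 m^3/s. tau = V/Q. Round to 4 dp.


tau = V / Q_flow
tau = 7.32 / 16.46 = 0.4447 s


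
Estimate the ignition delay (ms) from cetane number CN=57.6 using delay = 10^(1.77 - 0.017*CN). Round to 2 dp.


delay = 10^(1.77 - 0.017*CN)
Exponent = 1.77 - 0.017*57.6 = 0.7908
delay = 10^0.7908 = 6.18 ms


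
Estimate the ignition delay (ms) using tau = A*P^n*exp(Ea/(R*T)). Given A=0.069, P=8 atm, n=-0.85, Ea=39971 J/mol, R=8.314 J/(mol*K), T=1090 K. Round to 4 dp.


tau = A * P^n * exp(Ea/(R*T))
P^n = 8^(-0.85) = 0.17075503
Ea/(R*T) = 39971/(8.314*1090) = 4.410710
exp(Ea/(R*T)) = 82.327888
tau = 0.069 * 0.17075503 * 82.327888 = 0.9700 ms


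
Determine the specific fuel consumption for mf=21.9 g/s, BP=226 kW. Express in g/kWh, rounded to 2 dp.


SFC = (mf / BP) * 3600
Rate = 21.9 / 226 = 0.096903 g/(s*kW)
SFC = 0.096903 * 3600 = 348.85 g/kWh


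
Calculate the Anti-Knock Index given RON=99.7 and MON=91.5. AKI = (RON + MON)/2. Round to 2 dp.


AKI = (RON + MON) / 2
AKI = (99.7 + 91.5) / 2
AKI = 191.2 / 2 = 95.60


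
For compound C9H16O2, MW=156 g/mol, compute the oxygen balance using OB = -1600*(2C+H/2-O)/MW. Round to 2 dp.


OB = -1600 * (2C + H/2 - O) / MW
Inner = 2*9 + 16/2 - 2 = 24.00
OB = -1600 * 24.00 / 156 = -246.15%


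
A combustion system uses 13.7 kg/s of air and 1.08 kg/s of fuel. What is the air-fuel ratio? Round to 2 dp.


AFR = m_air / m_fuel
AFR = 13.7 / 1.08 = 12.69


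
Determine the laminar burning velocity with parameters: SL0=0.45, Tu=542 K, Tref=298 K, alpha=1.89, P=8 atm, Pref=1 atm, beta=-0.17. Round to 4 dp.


SL = SL0 * (Tu/Tref)^alpha * (P/Pref)^beta
T ratio = 542/298 = 1.81879195
(T ratio)^alpha = 1.81879195^1.89 = 3.097347
(P/Pref)^beta = 8^(-0.17) = 0.702222
SL = 0.45 * 3.097347 * 0.702222 = 0.9788 m/s


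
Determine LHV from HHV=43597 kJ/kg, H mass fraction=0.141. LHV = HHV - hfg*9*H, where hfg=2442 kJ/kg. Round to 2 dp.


LHV = HHV - hfg * 9 * H
Water correction = 2442 * 9 * 0.141 = 3098.898 kJ/kg
LHV = 43597 - 3098.898 = 40498.10 kJ/kg


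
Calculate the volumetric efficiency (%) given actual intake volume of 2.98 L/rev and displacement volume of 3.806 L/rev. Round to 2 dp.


eta_v = (V_actual / V_disp) * 100
Ratio = 2.98 / 3.806 = 0.7830
eta_v = 0.7830 * 100 = 78.30%


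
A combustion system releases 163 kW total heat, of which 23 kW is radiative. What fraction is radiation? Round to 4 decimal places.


f_rad = Q_rad / Q_total
f_rad = 23 / 163 = 0.1411


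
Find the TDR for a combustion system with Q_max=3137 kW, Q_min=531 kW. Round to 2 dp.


TDR = Q_max / Q_min
TDR = 3137 / 531 = 5.91


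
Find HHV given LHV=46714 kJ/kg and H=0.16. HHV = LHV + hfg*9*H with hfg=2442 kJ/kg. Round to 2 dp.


HHV = LHV + hfg * 9 * H
Water addition = 2442 * 9 * 0.16 = 3516.480 kJ/kg
HHV = 46714 + 3516.480 = 50230.48 kJ/kg


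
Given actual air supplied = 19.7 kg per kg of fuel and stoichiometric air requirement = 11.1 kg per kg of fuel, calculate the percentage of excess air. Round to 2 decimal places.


Excess air = actual - stoichiometric = 19.7 - 11.1 = 8.60 kg/kg fuel
Excess air % = (excess / stoich) * 100 = (8.60 / 11.1) * 100 = 77.48%


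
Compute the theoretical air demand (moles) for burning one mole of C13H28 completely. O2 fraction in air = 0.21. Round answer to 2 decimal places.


Balanced combustion: C13H28 + 20 O2 -> 13 CO2 + 14 H2O
O2 needed = C + H/4 = 13 + 28/4 = 20.00 moles
Air moles = O2 / 0.21 = 20.00 / 0.21 = 95.24 moles air


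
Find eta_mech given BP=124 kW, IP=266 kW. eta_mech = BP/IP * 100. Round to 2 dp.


eta_mech = (BP / IP) * 100
Ratio = 124 / 266 = 0.4662
eta_mech = 0.4662 * 100 = 46.62%


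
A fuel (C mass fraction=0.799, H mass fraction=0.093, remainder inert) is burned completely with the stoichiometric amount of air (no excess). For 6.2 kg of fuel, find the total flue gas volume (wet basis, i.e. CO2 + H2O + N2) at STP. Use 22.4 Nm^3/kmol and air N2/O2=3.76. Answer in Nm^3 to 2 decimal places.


Per kg fuel: CO2 = (C/12 kmol)*22.4 = (0.799/12)*22.4 = 1.49147 Nm^3
Per kg fuel: H2O = (H/2 kmol)*22.4 = (0.093/2)*22.4 = 1.04160 Nm^3
O2 needed per kg fuel = C/12 + H/4 = 0.799/12 + 0.093/4 = 0.08983333 kmol
Per kg fuel: N2 = O2*3.76*22.4 = 0.08983333*3.76*22.4 = 7.56612 Nm^3
Total per kg = 1.49147 + 1.04160 + 7.56612 = 10.09919 Nm^3
Total = 10.09919 * 6.2 = 62.61 Nm^3


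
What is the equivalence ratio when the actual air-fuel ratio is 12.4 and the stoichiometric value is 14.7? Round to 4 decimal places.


phi = AFR_stoich / AFR_actual
phi = 14.7 / 12.4 = 1.1855


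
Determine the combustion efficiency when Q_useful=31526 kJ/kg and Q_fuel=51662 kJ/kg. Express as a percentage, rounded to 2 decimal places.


Efficiency = (Q_useful / Q_fuel) * 100
Efficiency = (31526 / 51662) * 100
Efficiency = 0.6102 * 100 = 61.02%


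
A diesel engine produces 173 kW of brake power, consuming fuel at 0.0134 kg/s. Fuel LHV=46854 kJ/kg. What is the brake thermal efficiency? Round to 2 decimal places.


eta_BTE = (BP / (mf * LHV)) * 100
Denominator = 0.0134 * 46854 = 627.8436 kW
eta_BTE = (173 / 627.8436) * 100 = 27.55%


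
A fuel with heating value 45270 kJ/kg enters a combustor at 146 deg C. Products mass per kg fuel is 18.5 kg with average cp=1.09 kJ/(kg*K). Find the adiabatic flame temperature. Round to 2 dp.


T_ad = T_in + Hc / (m_p * cp)
Denominator = 18.5 * 1.09 = 20.1650
Temperature rise = 45270 / 20.1650 = 2244.98 K
T_ad = 146 + 2244.98 = 2390.98 deg C


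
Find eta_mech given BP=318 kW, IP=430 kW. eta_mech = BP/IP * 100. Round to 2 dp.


eta_mech = (BP / IP) * 100
Ratio = 318 / 430 = 0.7395
eta_mech = 0.7395 * 100 = 73.95%


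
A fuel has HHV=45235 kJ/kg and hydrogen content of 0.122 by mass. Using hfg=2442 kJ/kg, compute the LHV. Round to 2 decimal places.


LHV = HHV - hfg * 9 * H
Water correction = 2442 * 9 * 0.122 = 2681.316 kJ/kg
LHV = 45235 - 2681.316 = 42553.68 kJ/kg


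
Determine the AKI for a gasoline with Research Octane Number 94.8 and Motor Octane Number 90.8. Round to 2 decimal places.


AKI = (RON + MON) / 2
AKI = (94.8 + 90.8) / 2
AKI = 185.6 / 2 = 92.80


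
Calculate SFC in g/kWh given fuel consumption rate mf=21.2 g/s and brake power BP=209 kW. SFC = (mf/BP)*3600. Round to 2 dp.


SFC = (mf / BP) * 3600
Rate = 21.2 / 209 = 0.101435 g/(s*kW)
SFC = 0.101435 * 3600 = 365.17 g/kWh


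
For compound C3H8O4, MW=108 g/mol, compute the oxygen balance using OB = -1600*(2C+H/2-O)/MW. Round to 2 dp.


OB = -1600 * (2C + H/2 - O) / MW
Inner = 2*3 + 8/2 - 4 = 6.00
OB = -1600 * 6.00 / 108 = -88.89%


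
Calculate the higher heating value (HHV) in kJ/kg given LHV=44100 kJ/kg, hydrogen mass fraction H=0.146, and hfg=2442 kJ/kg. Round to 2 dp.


HHV = LHV + hfg * 9 * H
Water addition = 2442 * 9 * 0.146 = 3208.788 kJ/kg
HHV = 44100 + 3208.788 = 47308.79 kJ/kg


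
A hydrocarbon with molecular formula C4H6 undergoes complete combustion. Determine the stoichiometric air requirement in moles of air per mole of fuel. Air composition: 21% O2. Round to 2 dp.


Balanced combustion: C4H6 + 5.5 O2 -> 4 CO2 + 3 H2O
O2 needed = C + H/4 = 4 + 6/4 = 5.50 moles
Air moles = O2 / 0.21 = 5.50 / 0.21 = 26.19 moles air


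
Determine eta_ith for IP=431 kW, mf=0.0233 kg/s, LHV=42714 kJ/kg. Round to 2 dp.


eta_ith = (IP / (mf * LHV)) * 100
Denominator = 0.0233 * 42714 = 995.2362 kW
eta_ith = (431 / 995.2362) * 100 = 43.31%


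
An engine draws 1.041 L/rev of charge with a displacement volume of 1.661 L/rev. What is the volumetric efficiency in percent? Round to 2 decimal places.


eta_v = (V_actual / V_disp) * 100
Ratio = 1.041 / 1.661 = 0.6267
eta_v = 0.6267 * 100 = 62.67%


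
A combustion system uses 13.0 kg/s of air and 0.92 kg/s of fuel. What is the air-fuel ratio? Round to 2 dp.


AFR = m_air / m_fuel
AFR = 13.0 / 0.92 = 14.13


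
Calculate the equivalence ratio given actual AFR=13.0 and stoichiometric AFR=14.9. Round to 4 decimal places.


phi = AFR_stoich / AFR_actual
phi = 14.9 / 13.0 = 1.1462


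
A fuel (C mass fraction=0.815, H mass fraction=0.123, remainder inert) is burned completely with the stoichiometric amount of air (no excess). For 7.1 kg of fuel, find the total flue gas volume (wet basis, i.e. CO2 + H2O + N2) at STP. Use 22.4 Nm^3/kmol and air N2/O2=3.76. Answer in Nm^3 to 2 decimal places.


Per kg fuel: CO2 = (C/12 kmol)*22.4 = (0.815/12)*22.4 = 1.52133 Nm^3
Per kg fuel: H2O = (H/2 kmol)*22.4 = (0.123/2)*22.4 = 1.37760 Nm^3
O2 needed per kg fuel = C/12 + H/4 = 0.815/12 + 0.123/4 = 0.09866667 kmol
Per kg fuel: N2 = O2*3.76*22.4 = 0.09866667*3.76*22.4 = 8.31010 Nm^3
Total per kg = 1.52133 + 1.37760 + 8.31010 = 11.20903 Nm^3
Total = 11.20903 * 7.1 = 79.58 Nm^3


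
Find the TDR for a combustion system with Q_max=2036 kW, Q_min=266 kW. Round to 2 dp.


TDR = Q_max / Q_min
TDR = 2036 / 266 = 7.65


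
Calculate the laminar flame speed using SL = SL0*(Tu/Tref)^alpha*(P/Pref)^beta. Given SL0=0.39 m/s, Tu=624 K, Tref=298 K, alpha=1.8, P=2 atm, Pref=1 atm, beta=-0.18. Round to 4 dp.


SL = SL0 * (Tu/Tref)^alpha * (P/Pref)^beta
T ratio = 624/298 = 2.09395973
(T ratio)^alpha = 2.09395973^1.8 = 3.782187
(P/Pref)^beta = 2^(-0.18) = 0.882703
SL = 0.39 * 3.782187 * 0.882703 = 1.3020 m/s


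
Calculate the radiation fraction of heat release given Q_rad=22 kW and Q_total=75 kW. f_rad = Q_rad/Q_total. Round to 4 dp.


f_rad = Q_rad / Q_total
f_rad = 22 / 75 = 0.2933


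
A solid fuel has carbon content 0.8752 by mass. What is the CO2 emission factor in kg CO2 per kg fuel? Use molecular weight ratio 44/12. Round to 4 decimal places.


EF = C_frac * (M_CO2 / M_C)
EF = 0.8752 * (44/12)
EF = 0.8752 * 3.666667 = 3.2091 kg_CO2/kg_fuel


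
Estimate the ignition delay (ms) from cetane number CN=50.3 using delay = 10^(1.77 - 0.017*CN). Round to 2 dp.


delay = 10^(1.77 - 0.017*CN)
Exponent = 1.77 - 0.017*50.3 = 0.9149
delay = 10^0.9149 = 8.22 ms


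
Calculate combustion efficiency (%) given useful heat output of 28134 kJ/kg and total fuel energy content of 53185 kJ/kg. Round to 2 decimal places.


Efficiency = (Q_useful / Q_fuel) * 100
Efficiency = (28134 / 53185) * 100
Efficiency = 0.5290 * 100 = 52.90%


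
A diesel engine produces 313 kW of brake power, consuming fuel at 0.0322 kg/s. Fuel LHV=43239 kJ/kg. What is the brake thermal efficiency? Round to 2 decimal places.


eta_BTE = (BP / (mf * LHV)) * 100
Denominator = 0.0322 * 43239 = 1392.2958 kW
eta_BTE = (313 / 1392.2958) * 100 = 22.48%


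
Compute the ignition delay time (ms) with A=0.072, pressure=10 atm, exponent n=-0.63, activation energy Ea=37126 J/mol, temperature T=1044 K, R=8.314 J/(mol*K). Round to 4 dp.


tau = A * P^n * exp(Ea/(R*T))
P^n = 10^(-0.63) = 0.23442288
Ea/(R*T) = 37126/(8.314*1044) = 4.277280
exp(Ea/(R*T)) = 72.044185
tau = 0.072 * 0.23442288 * 72.044185 = 1.2160 ms


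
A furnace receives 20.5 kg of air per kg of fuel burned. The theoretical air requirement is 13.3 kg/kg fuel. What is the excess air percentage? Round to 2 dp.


Excess air = actual - stoichiometric = 20.5 - 13.3 = 7.20 kg/kg fuel
Excess air % = (excess / stoich) * 100 = (7.20 / 13.3) * 100 = 54.14%


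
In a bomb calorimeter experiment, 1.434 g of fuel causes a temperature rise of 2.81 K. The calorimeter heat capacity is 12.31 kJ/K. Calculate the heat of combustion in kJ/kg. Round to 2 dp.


Hc = C_cal * delta_T / m_fuel
Q_released = 12.31 * 2.81 = 34.5911 kJ
m_fuel = 1.434 g = 1.434/1000 kg = 0.001434 kg
Hc = 34.5911 / 0.001434 = 24122.11 kJ/kg


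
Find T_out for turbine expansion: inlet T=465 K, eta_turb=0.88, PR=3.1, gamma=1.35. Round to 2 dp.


T_out = T_in * (1 - eta * (1 - PR^(-(gamma-1)/gamma)))
Exponent = -(1.35-1)/1.35 = -0.25925926
PR^exp = 3.1^(-0.25925926) = 0.74577862
Factor = 1 - 0.88*(1 - 0.74577862) = 0.77628519
T_out = 465 * 0.77628519 = 360.97 K


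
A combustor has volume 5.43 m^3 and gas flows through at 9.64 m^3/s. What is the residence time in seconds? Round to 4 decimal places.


tau = V / Q_flow
tau = 5.43 / 9.64 = 0.5633 s


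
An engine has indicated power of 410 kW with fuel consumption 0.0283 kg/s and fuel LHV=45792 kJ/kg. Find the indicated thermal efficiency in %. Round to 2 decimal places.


eta_ith = (IP / (mf * LHV)) * 100
Denominator = 0.0283 * 45792 = 1295.9136 kW
eta_ith = (410 / 1295.9136) * 100 = 31.64%


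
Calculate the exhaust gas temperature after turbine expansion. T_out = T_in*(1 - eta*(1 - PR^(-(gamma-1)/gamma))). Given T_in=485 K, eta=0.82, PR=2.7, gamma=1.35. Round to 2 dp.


T_out = T_in * (1 - eta * (1 - PR^(-(gamma-1)/gamma)))
Exponent = -(1.35-1)/1.35 = -0.25925926
PR^exp = 2.7^(-0.25925926) = 0.77297411
Factor = 1 - 0.82*(1 - 0.77297411) = 0.81383877
T_out = 485 * 0.81383877 = 394.71 K


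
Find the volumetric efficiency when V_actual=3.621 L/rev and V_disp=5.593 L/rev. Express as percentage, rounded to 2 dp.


eta_v = (V_actual / V_disp) * 100
Ratio = 3.621 / 5.593 = 0.6474
eta_v = 0.6474 * 100 = 64.74%


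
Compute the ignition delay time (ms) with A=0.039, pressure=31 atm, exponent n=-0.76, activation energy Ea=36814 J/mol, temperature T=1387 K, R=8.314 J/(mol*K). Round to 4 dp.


tau = A * P^n * exp(Ea/(R*T))
P^n = 31^(-0.76) = 0.07354703
Ea/(R*T) = 36814/(8.314*1387) = 3.192468
exp(Ea/(R*T)) = 24.348441
tau = 0.039 * 0.07354703 * 24.348441 = 0.0698 ms


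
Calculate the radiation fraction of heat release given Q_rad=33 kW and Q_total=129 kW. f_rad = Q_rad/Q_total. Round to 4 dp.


f_rad = Q_rad / Q_total
f_rad = 33 / 129 = 0.2558


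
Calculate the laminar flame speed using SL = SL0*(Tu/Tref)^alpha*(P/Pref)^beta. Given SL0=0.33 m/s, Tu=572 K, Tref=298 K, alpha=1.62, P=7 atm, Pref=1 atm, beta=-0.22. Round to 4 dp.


SL = SL0 * (Tu/Tref)^alpha * (P/Pref)^beta
T ratio = 572/298 = 1.91946309
(T ratio)^alpha = 1.91946309^1.62 = 2.875751
(P/Pref)^beta = 7^(-0.22) = 0.651746
SL = 0.33 * 2.875751 * 0.651746 = 0.6185 m/s


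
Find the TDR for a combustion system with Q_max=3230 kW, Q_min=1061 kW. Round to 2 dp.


TDR = Q_max / Q_min
TDR = 3230 / 1061 = 3.04


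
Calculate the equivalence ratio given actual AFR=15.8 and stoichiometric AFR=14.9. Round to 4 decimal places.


phi = AFR_stoich / AFR_actual
phi = 14.9 / 15.8 = 0.9430


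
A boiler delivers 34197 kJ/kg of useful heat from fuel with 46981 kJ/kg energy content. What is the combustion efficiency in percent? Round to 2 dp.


Efficiency = (Q_useful / Q_fuel) * 100
Efficiency = (34197 / 46981) * 100
Efficiency = 0.7279 * 100 = 72.79%


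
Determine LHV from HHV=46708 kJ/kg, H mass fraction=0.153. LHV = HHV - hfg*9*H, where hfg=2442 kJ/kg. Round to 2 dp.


LHV = HHV - hfg * 9 * H
Water correction = 2442 * 9 * 0.153 = 3362.634 kJ/kg
LHV = 46708 - 3362.634 = 43345.37 kJ/kg


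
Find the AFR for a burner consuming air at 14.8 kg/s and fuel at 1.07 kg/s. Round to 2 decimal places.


AFR = m_air / m_fuel
AFR = 14.8 / 1.07 = 13.83


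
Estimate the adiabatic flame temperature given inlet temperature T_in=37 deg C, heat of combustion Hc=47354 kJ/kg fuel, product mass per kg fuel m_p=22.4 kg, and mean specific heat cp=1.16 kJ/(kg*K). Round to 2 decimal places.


T_ad = T_in + Hc / (m_p * cp)
Denominator = 22.4 * 1.16 = 25.9840
Temperature rise = 47354 / 25.9840 = 1822.43 K
T_ad = 37 + 1822.43 = 1859.43 deg C


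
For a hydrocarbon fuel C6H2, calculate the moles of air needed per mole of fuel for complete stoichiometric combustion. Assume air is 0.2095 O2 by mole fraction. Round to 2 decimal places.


Balanced combustion: C6H2 + 6.5 O2 -> 6 CO2 + 1 H2O
O2 needed = C + H/4 = 6 + 2/4 = 6.50 moles
Air moles = O2 / 0.2095 = 6.50 / 0.2095 = 31.03 moles air


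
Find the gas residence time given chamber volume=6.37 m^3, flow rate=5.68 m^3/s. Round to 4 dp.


tau = V / Q_flow
tau = 6.37 / 5.68 = 1.1215 s


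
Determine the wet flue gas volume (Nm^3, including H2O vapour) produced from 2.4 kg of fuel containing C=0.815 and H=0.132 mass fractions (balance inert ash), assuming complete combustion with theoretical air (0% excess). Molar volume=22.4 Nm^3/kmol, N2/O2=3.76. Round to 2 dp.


Per kg fuel: CO2 = (C/12 kmol)*22.4 = (0.815/12)*22.4 = 1.52133 Nm^3
Per kg fuel: H2O = (H/2 kmol)*22.4 = (0.132/2)*22.4 = 1.47840 Nm^3
O2 needed per kg fuel = C/12 + H/4 = 0.815/12 + 0.132/4 = 0.10091667 kmol
Per kg fuel: N2 = O2*3.76*22.4 = 0.10091667*3.76*22.4 = 8.49961 Nm^3
Total per kg = 1.52133 + 1.47840 + 8.49961 = 11.49934 Nm^3
Total = 11.49934 * 2.4 = 27.60 Nm^3


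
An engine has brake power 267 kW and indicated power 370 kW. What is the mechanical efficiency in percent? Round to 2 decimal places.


eta_mech = (BP / IP) * 100
Ratio = 267 / 370 = 0.7216
eta_mech = 0.7216 * 100 = 72.16%


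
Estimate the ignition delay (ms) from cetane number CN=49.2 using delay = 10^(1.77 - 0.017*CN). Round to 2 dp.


delay = 10^(1.77 - 0.017*CN)
Exponent = 1.77 - 0.017*49.2 = 0.9336
delay = 10^0.9336 = 8.58 ms


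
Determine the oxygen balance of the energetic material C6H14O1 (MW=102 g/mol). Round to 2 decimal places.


OB = -1600 * (2C + H/2 - O) / MW
Inner = 2*6 + 14/2 - 1 = 18.00
OB = -1600 * 18.00 / 102 = -282.35%


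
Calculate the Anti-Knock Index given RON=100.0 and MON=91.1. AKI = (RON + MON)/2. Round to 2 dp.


AKI = (RON + MON) / 2
AKI = (100.0 + 91.1) / 2
AKI = 191.1 / 2 = 95.55


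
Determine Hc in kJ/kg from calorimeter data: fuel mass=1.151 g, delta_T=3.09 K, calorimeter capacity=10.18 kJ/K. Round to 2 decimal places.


Hc = C_cal * delta_T / m_fuel
Q_released = 10.18 * 3.09 = 31.4562 kJ
m_fuel = 1.151 g = 1.151/1000 kg = 0.001151 kg
Hc = 31.4562 / 0.001151 = 27329.45 kJ/kg


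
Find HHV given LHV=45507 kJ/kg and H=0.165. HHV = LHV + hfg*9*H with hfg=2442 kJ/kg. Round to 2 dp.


HHV = LHV + hfg * 9 * H
Water addition = 2442 * 9 * 0.165 = 3626.370 kJ/kg
HHV = 45507 + 3626.370 = 49133.37 kJ/kg


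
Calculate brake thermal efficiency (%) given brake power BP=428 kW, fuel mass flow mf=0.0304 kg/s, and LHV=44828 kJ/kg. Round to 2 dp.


eta_BTE = (BP / (mf * LHV)) * 100
Denominator = 0.0304 * 44828 = 1362.7712 kW
eta_BTE = (428 / 1362.7712) * 100 = 31.41%


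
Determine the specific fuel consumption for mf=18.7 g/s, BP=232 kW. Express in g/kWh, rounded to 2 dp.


SFC = (mf / BP) * 3600
Rate = 18.7 / 232 = 0.080603 g/(s*kW)
SFC = 0.080603 * 3600 = 290.17 g/kWh


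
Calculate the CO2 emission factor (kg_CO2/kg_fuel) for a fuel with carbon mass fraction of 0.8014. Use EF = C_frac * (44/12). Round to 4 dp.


EF = C_frac * (M_CO2 / M_C)
EF = 0.8014 * (44/12)
EF = 0.8014 * 3.666667 = 2.9385 kg_CO2/kg_fuel


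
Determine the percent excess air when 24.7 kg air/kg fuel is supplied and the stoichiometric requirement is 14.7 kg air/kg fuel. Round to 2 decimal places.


Excess air = actual - stoichiometric = 24.7 - 14.7 = 10.00 kg/kg fuel
Excess air % = (excess / stoich) * 100 = (10.00 / 14.7) * 100 = 68.03%


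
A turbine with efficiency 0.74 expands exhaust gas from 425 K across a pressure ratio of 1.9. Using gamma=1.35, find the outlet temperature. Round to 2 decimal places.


T_out = T_in * (1 - eta * (1 - PR^(-(gamma-1)/gamma)))
Exponent = -(1.35-1)/1.35 = -0.25925926
PR^exp = 1.9^(-0.25925926) = 0.84670193
Factor = 1 - 0.74*(1 - 0.84670193) = 0.88655943
T_out = 425 * 0.88655943 = 376.79 K


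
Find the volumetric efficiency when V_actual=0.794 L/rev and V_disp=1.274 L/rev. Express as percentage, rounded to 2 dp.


eta_v = (V_actual / V_disp) * 100
Ratio = 0.794 / 1.274 = 0.6232
eta_v = 0.6232 * 100 = 62.32%


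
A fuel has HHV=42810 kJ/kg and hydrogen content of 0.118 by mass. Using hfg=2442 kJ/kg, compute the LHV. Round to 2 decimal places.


LHV = HHV - hfg * 9 * H
Water correction = 2442 * 9 * 0.118 = 2593.404 kJ/kg
LHV = 42810 - 2593.404 = 40216.60 kJ/kg


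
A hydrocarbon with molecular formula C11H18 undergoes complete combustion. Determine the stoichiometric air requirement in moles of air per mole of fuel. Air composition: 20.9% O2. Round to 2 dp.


Balanced combustion: C11H18 + 15.5 O2 -> 11 CO2 + 9 H2O
O2 needed = C + H/4 = 11 + 18/4 = 15.50 moles
Air moles = O2 / 0.209 = 15.50 / 0.209 = 74.16 moles air


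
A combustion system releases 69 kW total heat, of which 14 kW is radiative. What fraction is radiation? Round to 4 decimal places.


f_rad = Q_rad / Q_total
f_rad = 14 / 69 = 0.2029


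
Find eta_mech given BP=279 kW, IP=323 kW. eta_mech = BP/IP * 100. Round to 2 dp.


eta_mech = (BP / IP) * 100
Ratio = 279 / 323 = 0.8638
eta_mech = 0.8638 * 100 = 86.38%


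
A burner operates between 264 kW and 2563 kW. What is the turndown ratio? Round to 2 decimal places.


TDR = Q_max / Q_min
TDR = 2563 / 264 = 9.71


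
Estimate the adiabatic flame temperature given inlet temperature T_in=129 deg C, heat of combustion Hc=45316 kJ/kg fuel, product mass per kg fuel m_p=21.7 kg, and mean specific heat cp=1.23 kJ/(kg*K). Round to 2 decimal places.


T_ad = T_in + Hc / (m_p * cp)
Denominator = 21.7 * 1.23 = 26.6910
Temperature rise = 45316 / 26.6910 = 1697.80 K
T_ad = 129 + 1697.80 = 1826.80 deg C


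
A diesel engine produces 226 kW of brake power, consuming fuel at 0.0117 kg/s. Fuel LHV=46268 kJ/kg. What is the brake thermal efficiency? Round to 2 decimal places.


eta_BTE = (BP / (mf * LHV)) * 100
Denominator = 0.0117 * 46268 = 541.3356 kW
eta_BTE = (226 / 541.3356) * 100 = 41.75%


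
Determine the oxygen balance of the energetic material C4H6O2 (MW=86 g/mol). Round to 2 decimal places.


OB = -1600 * (2C + H/2 - O) / MW
Inner = 2*4 + 6/2 - 2 = 9.00
OB = -1600 * 9.00 / 86 = -167.44%


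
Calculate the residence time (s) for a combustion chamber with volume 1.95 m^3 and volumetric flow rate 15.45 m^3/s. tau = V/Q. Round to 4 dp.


tau = V / Q_flow
tau = 1.95 / 15.45 = 0.1262 s


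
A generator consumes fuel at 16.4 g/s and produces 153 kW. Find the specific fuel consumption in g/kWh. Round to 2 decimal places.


SFC = (mf / BP) * 3600
Rate = 16.4 / 153 = 0.107190 g/(s*kW)
SFC = 0.107190 * 3600 = 385.88 g/kWh


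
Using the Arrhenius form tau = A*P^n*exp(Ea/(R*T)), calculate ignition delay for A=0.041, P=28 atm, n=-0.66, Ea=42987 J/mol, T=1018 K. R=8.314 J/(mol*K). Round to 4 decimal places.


tau = A * P^n * exp(Ea/(R*T))
P^n = 28^(-0.66) = 0.11088574
Ea/(R*T) = 42987/(8.314*1018) = 5.079013
exp(Ea/(R*T)) = 160.615478
tau = 0.041 * 0.11088574 * 160.615478 = 0.7302 ms


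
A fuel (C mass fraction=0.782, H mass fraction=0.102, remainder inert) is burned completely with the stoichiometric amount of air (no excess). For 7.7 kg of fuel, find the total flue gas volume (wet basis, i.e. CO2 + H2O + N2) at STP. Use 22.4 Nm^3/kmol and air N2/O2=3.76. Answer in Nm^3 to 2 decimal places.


Per kg fuel: CO2 = (C/12 kmol)*22.4 = (0.782/12)*22.4 = 1.45973 Nm^3
Per kg fuel: H2O = (H/2 kmol)*22.4 = (0.102/2)*22.4 = 1.14240 Nm^3
O2 needed per kg fuel = C/12 + H/4 = 0.782/12 + 0.102/4 = 0.09066667 kmol
Per kg fuel: N2 = O2*3.76*22.4 = 0.09066667*3.76*22.4 = 7.63631 Nm^3
Total per kg = 1.45973 + 1.14240 + 7.63631 = 10.23844 Nm^3
Total = 10.23844 * 7.7 = 78.84 Nm^3


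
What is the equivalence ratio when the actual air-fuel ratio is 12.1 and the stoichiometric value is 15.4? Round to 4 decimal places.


phi = AFR_stoich / AFR_actual
phi = 15.4 / 12.1 = 1.2727


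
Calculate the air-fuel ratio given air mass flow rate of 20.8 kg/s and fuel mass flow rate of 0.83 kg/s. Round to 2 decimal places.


AFR = m_air / m_fuel
AFR = 20.8 / 0.83 = 25.06


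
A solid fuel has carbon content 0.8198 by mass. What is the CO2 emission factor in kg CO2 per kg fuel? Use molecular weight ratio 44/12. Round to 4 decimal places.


EF = C_frac * (M_CO2 / M_C)
EF = 0.8198 * (44/12)
EF = 0.8198 * 3.666667 = 3.0059 kg_CO2/kg_fuel


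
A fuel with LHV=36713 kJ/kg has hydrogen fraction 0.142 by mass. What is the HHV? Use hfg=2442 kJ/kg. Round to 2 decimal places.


HHV = LHV + hfg * 9 * H
Water addition = 2442 * 9 * 0.142 = 3120.876 kJ/kg
HHV = 36713 + 3120.876 = 39833.88 kJ/kg


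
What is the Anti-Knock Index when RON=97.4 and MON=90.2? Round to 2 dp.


AKI = (RON + MON) / 2
AKI = (97.4 + 90.2) / 2
AKI = 187.6 / 2 = 93.80


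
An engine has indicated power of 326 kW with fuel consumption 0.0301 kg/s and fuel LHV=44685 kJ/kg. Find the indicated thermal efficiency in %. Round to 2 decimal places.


eta_ith = (IP / (mf * LHV)) * 100
Denominator = 0.0301 * 44685 = 1345.0185 kW
eta_ith = (326 / 1345.0185) * 100 = 24.24%


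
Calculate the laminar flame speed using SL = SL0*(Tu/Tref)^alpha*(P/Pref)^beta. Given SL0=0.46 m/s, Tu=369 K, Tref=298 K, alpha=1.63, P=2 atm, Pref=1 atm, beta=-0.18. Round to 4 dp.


SL = SL0 * (Tu/Tref)^alpha * (P/Pref)^beta
T ratio = 369/298 = 1.23825503
(T ratio)^alpha = 1.23825503^1.63 = 1.416708
(P/Pref)^beta = 2^(-0.18) = 0.882703
SL = 0.46 * 1.416708 * 0.882703 = 0.5752 m/s


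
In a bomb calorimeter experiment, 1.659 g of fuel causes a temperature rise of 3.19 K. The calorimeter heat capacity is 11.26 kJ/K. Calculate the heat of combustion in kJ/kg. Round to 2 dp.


Hc = C_cal * delta_T / m_fuel
Q_released = 11.26 * 3.19 = 35.9194 kJ
m_fuel = 1.659 g = 1.659/1000 kg = 0.001659 kg
Hc = 35.9194 / 0.001659 = 21651.24 kJ/kg


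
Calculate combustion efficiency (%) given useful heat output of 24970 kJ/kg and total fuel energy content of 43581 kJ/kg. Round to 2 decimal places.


Efficiency = (Q_useful / Q_fuel) * 100
Efficiency = (24970 / 43581) * 100
Efficiency = 0.5730 * 100 = 57.30%


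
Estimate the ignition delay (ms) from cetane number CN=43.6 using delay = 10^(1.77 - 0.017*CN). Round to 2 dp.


delay = 10^(1.77 - 0.017*CN)
Exponent = 1.77 - 0.017*43.6 = 1.0288
delay = 10^1.0288 = 10.69 ms


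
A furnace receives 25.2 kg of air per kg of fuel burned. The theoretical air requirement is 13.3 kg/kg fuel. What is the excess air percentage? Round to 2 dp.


Excess air = actual - stoichiometric = 25.2 - 13.3 = 11.90 kg/kg fuel
Excess air % = (excess / stoich) * 100 = (11.90 / 13.3) * 100 = 89.47%


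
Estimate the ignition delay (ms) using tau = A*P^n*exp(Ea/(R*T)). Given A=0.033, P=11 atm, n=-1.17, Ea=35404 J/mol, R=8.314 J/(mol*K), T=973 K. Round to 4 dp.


tau = A * P^n * exp(Ea/(R*T))
P^n = 11^(-1.17) = 0.06047426
Ea/(R*T) = 35404/(8.314*973) = 4.376526
exp(Ea/(R*T)) = 79.561124
tau = 0.033 * 0.06047426 * 79.561124 = 0.1588 ms


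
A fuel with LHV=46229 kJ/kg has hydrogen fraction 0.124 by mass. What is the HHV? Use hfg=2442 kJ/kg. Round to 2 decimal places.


HHV = LHV + hfg * 9 * H
Water addition = 2442 * 9 * 0.124 = 2725.272 kJ/kg
HHV = 46229 + 2725.272 = 48954.27 kJ/kg


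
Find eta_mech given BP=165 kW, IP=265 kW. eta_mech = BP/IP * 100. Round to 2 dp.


eta_mech = (BP / IP) * 100
Ratio = 165 / 265 = 0.6226
eta_mech = 0.6226 * 100 = 62.26%


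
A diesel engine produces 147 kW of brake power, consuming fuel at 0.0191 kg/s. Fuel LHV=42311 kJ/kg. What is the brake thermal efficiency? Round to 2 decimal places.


eta_BTE = (BP / (mf * LHV)) * 100
Denominator = 0.0191 * 42311 = 808.1401 kW
eta_BTE = (147 / 808.1401) * 100 = 18.19%


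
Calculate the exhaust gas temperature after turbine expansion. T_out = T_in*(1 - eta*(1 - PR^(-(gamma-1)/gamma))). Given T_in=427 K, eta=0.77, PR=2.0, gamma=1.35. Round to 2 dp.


T_out = T_in * (1 - eta * (1 - PR^(-(gamma-1)/gamma)))
Exponent = -(1.35-1)/1.35 = -0.25925926
PR^exp = 2.0^(-0.25925926) = 0.83551680
Factor = 1 - 0.77*(1 - 0.83551680) = 0.87334794
T_out = 427 * 0.87334794 = 372.92 K


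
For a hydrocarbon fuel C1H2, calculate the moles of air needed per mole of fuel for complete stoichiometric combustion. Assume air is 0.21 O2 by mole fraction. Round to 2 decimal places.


Balanced combustion: C1H2 + 1.5 O2 -> 1 CO2 + 1 H2O
O2 needed = C + H/4 = 1 + 2/4 = 1.50 moles
Air moles = O2 / 0.21 = 1.50 / 0.21 = 7.14 moles air


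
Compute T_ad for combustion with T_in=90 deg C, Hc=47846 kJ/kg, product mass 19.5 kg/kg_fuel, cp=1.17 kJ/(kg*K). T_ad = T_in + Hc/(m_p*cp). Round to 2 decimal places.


T_ad = T_in + Hc / (m_p * cp)
Denominator = 19.5 * 1.17 = 22.8150
Temperature rise = 47846 / 22.8150 = 2097.13 K
T_ad = 90 + 2097.13 = 2187.13 deg C


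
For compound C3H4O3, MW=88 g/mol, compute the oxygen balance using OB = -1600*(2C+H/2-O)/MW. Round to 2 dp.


OB = -1600 * (2C + H/2 - O) / MW
Inner = 2*3 + 4/2 - 3 = 5.00
OB = -1600 * 5.00 / 88 = -90.91%


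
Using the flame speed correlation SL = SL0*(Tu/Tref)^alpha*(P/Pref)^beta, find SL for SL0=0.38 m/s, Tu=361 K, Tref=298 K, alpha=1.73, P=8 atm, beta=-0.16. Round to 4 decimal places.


SL = SL0 * (Tu/Tref)^alpha * (P/Pref)^beta
T ratio = 361/298 = 1.21140940
(T ratio)^alpha = 1.21140940^1.73 = 1.393456
(P/Pref)^beta = 8^(-0.16) = 0.716978
SL = 0.38 * 1.393456 * 0.716978 = 0.3796 m/s


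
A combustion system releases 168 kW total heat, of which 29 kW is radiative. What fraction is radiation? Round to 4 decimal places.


f_rad = Q_rad / Q_total
f_rad = 29 / 168 = 0.1726


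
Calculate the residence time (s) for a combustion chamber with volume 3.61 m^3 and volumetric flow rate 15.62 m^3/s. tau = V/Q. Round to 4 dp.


tau = V / Q_flow
tau = 3.61 / 15.62 = 0.2311 s


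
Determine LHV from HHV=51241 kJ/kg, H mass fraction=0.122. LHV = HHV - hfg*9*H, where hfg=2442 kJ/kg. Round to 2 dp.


LHV = HHV - hfg * 9 * H
Water correction = 2442 * 9 * 0.122 = 2681.316 kJ/kg
LHV = 51241 - 2681.316 = 48559.68 kJ/kg


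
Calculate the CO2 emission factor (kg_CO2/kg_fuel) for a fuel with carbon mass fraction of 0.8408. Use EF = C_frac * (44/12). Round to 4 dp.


EF = C_frac * (M_CO2 / M_C)
EF = 0.8408 * (44/12)
EF = 0.8408 * 3.666667 = 3.0829 kg_CO2/kg_fuel


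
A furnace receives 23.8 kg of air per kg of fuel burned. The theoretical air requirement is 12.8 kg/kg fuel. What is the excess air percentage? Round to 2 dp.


Excess air = actual - stoichiometric = 23.8 - 12.8 = 11.00 kg/kg fuel
Excess air % = (excess / stoich) * 100 = (11.00 / 12.8) * 100 = 85.94%


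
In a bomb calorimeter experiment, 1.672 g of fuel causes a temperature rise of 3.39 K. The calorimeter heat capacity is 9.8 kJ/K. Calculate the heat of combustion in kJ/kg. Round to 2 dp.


Hc = C_cal * delta_T / m_fuel
Q_released = 9.8 * 3.39 = 33.2220 kJ
m_fuel = 1.672 g = 1.672/1000 kg = 0.001672 kg
Hc = 33.2220 / 0.001672 = 19869.62 kJ/kg


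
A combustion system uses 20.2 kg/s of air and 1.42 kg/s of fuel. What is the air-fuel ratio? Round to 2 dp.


AFR = m_air / m_fuel
AFR = 20.2 / 1.42 = 14.23


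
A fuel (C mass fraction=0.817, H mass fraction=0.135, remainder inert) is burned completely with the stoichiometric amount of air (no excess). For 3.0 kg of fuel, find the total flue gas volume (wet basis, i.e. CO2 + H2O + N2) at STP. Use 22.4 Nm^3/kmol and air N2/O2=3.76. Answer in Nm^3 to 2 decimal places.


Per kg fuel: CO2 = (C/12 kmol)*22.4 = (0.817/12)*22.4 = 1.52507 Nm^3
Per kg fuel: H2O = (H/2 kmol)*22.4 = (0.135/2)*22.4 = 1.51200 Nm^3
O2 needed per kg fuel = C/12 + H/4 = 0.817/12 + 0.135/4 = 0.10183333 kmol
Per kg fuel: N2 = O2*3.76*22.4 = 0.10183333*3.76*22.4 = 8.57681 Nm^3
Total per kg = 1.52507 + 1.51200 + 8.57681 = 11.61388 Nm^3
Total = 11.61388 * 3.0 = 34.84 Nm^3


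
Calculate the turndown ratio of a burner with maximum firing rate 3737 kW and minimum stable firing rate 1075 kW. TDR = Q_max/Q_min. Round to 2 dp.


TDR = Q_max / Q_min
TDR = 3737 / 1075 = 3.48


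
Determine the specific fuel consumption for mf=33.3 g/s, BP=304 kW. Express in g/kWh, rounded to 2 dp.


SFC = (mf / BP) * 3600
Rate = 33.3 / 304 = 0.109539 g/(s*kW)
SFC = 0.109539 * 3600 = 394.34 g/kWh


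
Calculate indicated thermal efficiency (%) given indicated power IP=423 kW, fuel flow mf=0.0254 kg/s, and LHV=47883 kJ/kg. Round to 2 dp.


eta_ith = (IP / (mf * LHV)) * 100
Denominator = 0.0254 * 47883 = 1216.2282 kW
eta_ith = (423 / 1216.2282) * 100 = 34.78%


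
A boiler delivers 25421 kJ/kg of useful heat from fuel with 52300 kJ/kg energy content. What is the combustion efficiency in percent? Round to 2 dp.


Efficiency = (Q_useful / Q_fuel) * 100
Efficiency = (25421 / 52300) * 100
Efficiency = 0.4861 * 100 = 48.61%


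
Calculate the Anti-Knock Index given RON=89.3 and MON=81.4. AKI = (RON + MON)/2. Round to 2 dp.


AKI = (RON + MON) / 2
AKI = (89.3 + 81.4) / 2
AKI = 170.7 / 2 = 85.35


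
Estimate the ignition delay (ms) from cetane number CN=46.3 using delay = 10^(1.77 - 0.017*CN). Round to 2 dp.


delay = 10^(1.77 - 0.017*CN)
Exponent = 1.77 - 0.017*46.3 = 0.9829
delay = 10^0.9829 = 9.61 ms


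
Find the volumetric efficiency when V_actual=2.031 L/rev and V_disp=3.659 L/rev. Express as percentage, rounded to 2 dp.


eta_v = (V_actual / V_disp) * 100
Ratio = 2.031 / 3.659 = 0.5551
eta_v = 0.5551 * 100 = 55.51%


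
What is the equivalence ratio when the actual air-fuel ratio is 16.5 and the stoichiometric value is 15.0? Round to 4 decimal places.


phi = AFR_stoich / AFR_actual
phi = 15.0 / 16.5 = 0.9091


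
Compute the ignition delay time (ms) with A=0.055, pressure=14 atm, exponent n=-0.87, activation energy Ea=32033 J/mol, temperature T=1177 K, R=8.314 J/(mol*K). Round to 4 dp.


tau = A * P^n * exp(Ea/(R*T))
P^n = 14^(-0.87) = 0.10066271
Ea/(R*T) = 32033/(8.314*1177) = 3.273491
exp(Ea/(R*T)) = 26.403349
tau = 0.055 * 0.10066271 * 26.403349 = 0.1462 ms


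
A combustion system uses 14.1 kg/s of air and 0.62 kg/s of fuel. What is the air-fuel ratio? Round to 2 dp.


AFR = m_air / m_fuel
AFR = 14.1 / 0.62 = 22.74
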